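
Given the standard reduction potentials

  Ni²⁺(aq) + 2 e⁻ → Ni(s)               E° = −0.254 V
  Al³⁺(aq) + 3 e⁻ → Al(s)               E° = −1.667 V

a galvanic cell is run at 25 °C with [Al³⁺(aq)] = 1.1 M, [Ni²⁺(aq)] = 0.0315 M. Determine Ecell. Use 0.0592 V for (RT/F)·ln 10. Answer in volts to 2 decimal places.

The Ni²⁺/Ni couple has the more positive E°, so it is the cathode; Al³⁺/Al is the anode.
E°cell = −0.254 − (−1.667) = +1.413 V, with n = 6 electrons transferred.
For the overall reaction 3 Ni²⁺(aq) + 2 Al(s) → 3 Ni(s) + 2 Al³⁺(aq), Q = [Al³⁺(aq)]^2 / [Ni²⁺(aq)]^3 = 3.87×10^4, giving log Q = 4.588.
Applying E = E° − (RT ln10/nF)·log Q gives +1.413 − (0.0592/6)(4.588) = +1.37 V.

+1.37 V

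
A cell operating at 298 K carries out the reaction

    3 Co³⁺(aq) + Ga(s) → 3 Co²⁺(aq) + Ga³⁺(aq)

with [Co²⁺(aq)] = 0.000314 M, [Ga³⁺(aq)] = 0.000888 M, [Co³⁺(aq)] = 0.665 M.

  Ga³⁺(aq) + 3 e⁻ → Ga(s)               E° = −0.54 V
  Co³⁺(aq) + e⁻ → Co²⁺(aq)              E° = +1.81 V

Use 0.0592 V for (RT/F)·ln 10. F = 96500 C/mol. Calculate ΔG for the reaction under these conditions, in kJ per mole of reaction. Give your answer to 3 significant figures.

E°cell = +1.81 − (−0.54) = +2.35 V; the balanced reaction transfers n = 3 electrons.
Q = ([Co²⁺(aq)]^3·[Ga³⁺(aq)]) / [Co³⁺(aq)]^3 = 9.35×10^−14, so log Q = −13.029 and E = +2.35 − (0.0592/3)(−13.029) = +2.6071 V.
ΔG = −nFE = −(3)(96500)(+2.6071) J/mol = −755 kJ/mol.

−755 kJ/mol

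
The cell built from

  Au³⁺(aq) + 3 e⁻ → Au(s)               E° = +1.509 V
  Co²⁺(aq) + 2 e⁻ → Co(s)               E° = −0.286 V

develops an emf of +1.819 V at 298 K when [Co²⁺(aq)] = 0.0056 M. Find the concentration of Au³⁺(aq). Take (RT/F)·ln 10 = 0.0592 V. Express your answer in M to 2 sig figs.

0.0069 M

Au³⁺/Au is the cathode (higher E°); E°cell = +1.509 − (−0.286) = +1.795 V with n = 6.
From the Nernst equation, log Q = n(E° − E)/0.0592 = 6·(+1.795 − (+1.819))/0.0592 = −2.432.
The balanced reaction is 2 Au³⁺(aq) + 3 Co(s) → 2 Au(s) + 3 Co²⁺(aq), so Q = [Co²⁺(aq)]^3 / [Au³⁺(aq)]^2.
Isolating [Au³⁺(aq)] in Q = 10^{−2.432} yields log [Au³⁺(aq)] = −2.162, i.e. 0.0069 M.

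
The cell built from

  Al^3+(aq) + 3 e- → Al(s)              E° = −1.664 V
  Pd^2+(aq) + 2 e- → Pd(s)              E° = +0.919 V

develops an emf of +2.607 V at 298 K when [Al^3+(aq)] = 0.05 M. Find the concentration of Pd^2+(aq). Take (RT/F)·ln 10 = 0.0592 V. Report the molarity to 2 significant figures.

0.88 M

Pd²⁺/Pd is the cathode (higher E°); E°cell = +0.919 − (−1.664) = +2.583 V with n = 6.
Since E = E° − (0.0592/n)·log Q, log Q = n(E° − E)/0.0592 = −2.432.
Balancing electrons gives 3 Pd^2+(aq) + 2 Al(s) → 3 Pd(s) + 2 Al^3+(aq); thus Q = [Al^3+(aq)]^2 / [Pd^2+(aq)]^3.
Isolating [Pd^2+(aq)] in Q = 10^{−2.432} yields log [Pd^2+(aq)] = −0.057, i.e. 0.88 M.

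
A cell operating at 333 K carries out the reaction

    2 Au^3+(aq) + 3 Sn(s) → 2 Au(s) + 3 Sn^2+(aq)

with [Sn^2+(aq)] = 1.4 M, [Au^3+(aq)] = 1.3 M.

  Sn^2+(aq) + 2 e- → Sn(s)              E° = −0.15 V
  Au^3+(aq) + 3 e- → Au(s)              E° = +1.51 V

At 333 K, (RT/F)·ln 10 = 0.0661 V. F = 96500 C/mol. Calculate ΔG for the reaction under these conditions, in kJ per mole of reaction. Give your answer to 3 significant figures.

E°cell = +1.51 − (−0.15) = +1.66 V; the balanced reaction transfers n = 6 electrons.
Here Q = [Sn^2+(aq)]^3 / [Au^3+(aq)]^2 = 1.62 (log Q = 0.210), giving E = +1.66 − (0.0661/6)·(0.210) = +1.6577 V.
ΔG = −nFE = −(6)(96500)(+1.6577) J/mol = −960 kJ/mol.

−960 kJ/mol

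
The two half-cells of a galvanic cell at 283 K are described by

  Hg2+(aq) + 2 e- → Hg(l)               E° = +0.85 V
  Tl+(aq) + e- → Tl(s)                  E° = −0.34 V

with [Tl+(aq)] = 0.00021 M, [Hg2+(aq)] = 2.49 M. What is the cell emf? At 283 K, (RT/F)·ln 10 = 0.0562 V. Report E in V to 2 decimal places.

Since E°(Hg²⁺/Hg) > E°(Tl⁺/Tl), Hg²⁺/Hg serves as the cathode.
The standard potential is +0.85 − (−0.34) = +1.19 V and the balanced reaction transfers n = 2 electrons.
The balanced reaction is Hg2+(aq) + 2 Tl(s) → Hg(l) + 2 Tl+(aq), so Q = [Tl+(aq)]^2 / [Hg2+(aq)] = 1.77×10^−8 and log Q = −7.752.
Applying E = E° − (RT ln10/nF)·log Q gives +1.19 − (0.0562/2)(−7.752) = +1.41 V.

+1.41 V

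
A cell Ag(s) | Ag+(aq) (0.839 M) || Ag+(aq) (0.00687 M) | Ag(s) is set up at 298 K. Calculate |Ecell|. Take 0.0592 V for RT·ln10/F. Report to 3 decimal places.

0.124 V

For a concentration cell E°cell = 0, since both electrodes use the same couple.
The compartment with the higher Ag+(aq) concentration (0.839 M) acts as the cathode; ions are reduced there and produced at the dilute (0.00687 M) anode.
With n = 1, Ecell = −(0.0592/1)·log([dilute]/[conc]) = −(0.0592/1)·log(0.00687/0.839) = +0.124 V.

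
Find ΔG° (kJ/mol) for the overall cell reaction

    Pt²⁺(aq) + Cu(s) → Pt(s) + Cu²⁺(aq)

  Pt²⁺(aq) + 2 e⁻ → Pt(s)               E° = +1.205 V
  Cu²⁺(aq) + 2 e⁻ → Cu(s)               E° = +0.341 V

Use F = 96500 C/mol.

−167 kJ/mol

In the reaction as written Pt²⁺(aq) is reduced, so the Pt²⁺/Pt couple is the cathode and Cu²⁺/Cu is the anode.
E°cell = +1.205 − (+0.341) = +0.864 V; balancing electrons gives n = 2.
ΔG° = −nFE°cell = −(2)(96500)(+0.864) J/mol = −167 kJ/mol.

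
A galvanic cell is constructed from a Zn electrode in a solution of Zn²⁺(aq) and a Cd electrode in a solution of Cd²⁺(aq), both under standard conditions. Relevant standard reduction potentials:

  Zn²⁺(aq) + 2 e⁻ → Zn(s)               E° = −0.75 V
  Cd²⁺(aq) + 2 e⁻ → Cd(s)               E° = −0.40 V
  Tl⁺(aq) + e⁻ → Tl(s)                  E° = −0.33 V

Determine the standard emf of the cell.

Of the two couples in this cell, the one with the more positive reduction potential is reduced at the cathode: here that is Cd²⁺/Cd (−0.40 V); Zn²⁺/Zn (−0.75 V) is the anode.
E°cell = E°(cathode) − E°(anode) = −0.40 − (−0.75) = +0.35 V.

+0.35 V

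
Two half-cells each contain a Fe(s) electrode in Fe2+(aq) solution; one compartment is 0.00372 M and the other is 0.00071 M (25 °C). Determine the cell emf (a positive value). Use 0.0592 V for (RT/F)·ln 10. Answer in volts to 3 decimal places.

0.021 V

For a concentration cell E°cell = 0, since both electrodes use the same couple.
The compartment with the higher Fe2+(aq) concentration (0.00372 M) acts as the cathode; ions are reduced there and produced at the dilute (0.00071 M) anode.
With n = 2, Ecell = −(0.0592/2)·log([dilute]/[conc]) = −(0.0592/2)·log(0.00071/0.00372) = +0.021 V.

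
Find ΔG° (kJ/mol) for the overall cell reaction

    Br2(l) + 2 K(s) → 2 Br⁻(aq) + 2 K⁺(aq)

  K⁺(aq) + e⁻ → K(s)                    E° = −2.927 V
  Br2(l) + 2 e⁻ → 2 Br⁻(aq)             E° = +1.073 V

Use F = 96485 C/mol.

−772 kJ/mol

In the reaction as written Br2(l) is reduced, so the Br₂/Br⁻ couple is the cathode and K⁺/K is the anode.
E°cell = +1.073 − (−2.927) = +4.000 V; balancing electrons gives n = 2.
ΔG° = −nFE°cell = −(2)(96485)(+4.000) J/mol = −772 kJ/mol.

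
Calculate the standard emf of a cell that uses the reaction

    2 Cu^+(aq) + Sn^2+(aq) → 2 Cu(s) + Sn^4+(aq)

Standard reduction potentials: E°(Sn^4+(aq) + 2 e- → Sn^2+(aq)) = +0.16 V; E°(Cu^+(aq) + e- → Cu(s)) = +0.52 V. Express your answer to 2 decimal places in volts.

Cu^+(aq) gains electrons, so the Cu⁺/Cu couple is the cathode; the Sn⁴⁺/Sn²⁺ couple is the anode.
E°cell = E°(cathode) − E°(anode) = +0.52 − (+0.16) = +0.36 V.
The positive value indicates the reaction is spontaneous as written.

+0.36 V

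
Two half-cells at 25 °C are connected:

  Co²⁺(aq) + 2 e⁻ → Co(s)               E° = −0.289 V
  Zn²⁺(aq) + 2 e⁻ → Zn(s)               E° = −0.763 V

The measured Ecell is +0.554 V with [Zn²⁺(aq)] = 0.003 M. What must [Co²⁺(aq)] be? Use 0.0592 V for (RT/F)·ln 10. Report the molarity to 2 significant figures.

The Co²⁺/Co couple has the larger reduction potential, so it is the cathode: E°cell = −0.289 − (−0.763) = +0.474 V and n = 2.
From the Nernst equation, log Q = n(E° − E)/0.0592 = 2·(+0.474 − (+0.554))/0.0592 = −2.703.
For Co²⁺(aq) + Zn(s) → Co(s) + Zn²⁺(aq), the reaction quotient is Q = [Zn²⁺(aq)] / [Co²⁺(aq)].
Isolating [Co²⁺(aq)] in Q = 10^{−2.703} yields log [Co²⁺(aq)] = 0.180, i.e. 1.5 M.

1.5 M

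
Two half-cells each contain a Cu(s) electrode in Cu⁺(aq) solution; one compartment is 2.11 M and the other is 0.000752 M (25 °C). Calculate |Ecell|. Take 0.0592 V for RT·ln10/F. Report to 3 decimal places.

For a concentration cell E°cell = 0, since both electrodes use the same couple.
The compartment with the higher Cu⁺(aq) concentration (2.11 M) acts as the cathode; ions are reduced there and produced at the dilute (0.000752 M) anode.
With n = 1, Ecell = −(0.0592/1)·log([dilute]/[conc]) = −(0.0592/1)·log(0.000752/2.11) = +0.204 V.

0.204 V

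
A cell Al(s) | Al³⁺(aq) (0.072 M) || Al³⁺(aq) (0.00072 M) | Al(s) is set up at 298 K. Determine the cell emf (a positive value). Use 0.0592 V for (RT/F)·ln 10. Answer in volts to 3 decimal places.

For a concentration cell E°cell = 0, since both electrodes use the same couple.
The compartment with the higher Al³⁺(aq) concentration (0.072 M) acts as the cathode; ions are reduced there and produced at the dilute (0.00072 M) anode.
With n = 3, Ecell = −(0.0592/3)·log([dilute]/[conc]) = −(0.0592/3)·log(0.00072/0.072) = +0.039 V.

0.039 V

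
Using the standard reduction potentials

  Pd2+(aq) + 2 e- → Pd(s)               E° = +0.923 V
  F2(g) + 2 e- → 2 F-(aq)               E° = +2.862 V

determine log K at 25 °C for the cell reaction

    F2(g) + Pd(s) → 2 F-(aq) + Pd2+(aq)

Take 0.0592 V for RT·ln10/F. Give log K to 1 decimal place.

The F₂/F⁻ couple is reduced (cathode); E°cell = +2.862 − (+0.923) = +1.939 V with n = 2.
At equilibrium E = 0, so log K = nE°cell / 0.0592 = (2)(+1.939) / 0.0592 = 65.5.

log K = 65.5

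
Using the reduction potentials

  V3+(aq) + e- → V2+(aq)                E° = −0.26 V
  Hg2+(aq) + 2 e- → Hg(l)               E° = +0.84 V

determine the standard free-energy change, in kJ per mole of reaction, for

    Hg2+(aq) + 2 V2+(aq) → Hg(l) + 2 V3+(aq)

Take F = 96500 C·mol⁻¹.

In the reaction as written Hg2+(aq) is reduced, so the Hg²⁺/Hg couple is the cathode and V³⁺/V²⁺ is the anode.
E°cell = +0.84 − (−0.26) = +1.10 V; balancing electrons gives n = 2.
ΔG° = −nFE°cell = −(2)(96500)(+1.10) J/mol = −212 kJ/mol.

−212 kJ/mol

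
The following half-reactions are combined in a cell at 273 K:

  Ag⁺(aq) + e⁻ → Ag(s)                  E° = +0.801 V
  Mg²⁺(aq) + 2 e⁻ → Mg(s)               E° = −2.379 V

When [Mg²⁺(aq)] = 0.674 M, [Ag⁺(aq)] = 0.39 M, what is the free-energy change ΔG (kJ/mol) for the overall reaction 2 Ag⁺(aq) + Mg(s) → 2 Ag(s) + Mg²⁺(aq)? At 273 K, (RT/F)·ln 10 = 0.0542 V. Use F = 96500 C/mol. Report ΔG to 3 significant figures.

E°cell = +0.801 − (−2.379) = +3.180 V; the balanced reaction transfers n = 2 electrons.
Here Q = [Mg²⁺(aq)] / [Ag⁺(aq)]^2 = 4.43 (log Q = 0.647), giving E = +3.180 − (0.0542/2)·(0.647) = +3.1625 V.
Finally ΔG = −nFE = −(2)(96500 C/mol)(+3.1625 V) = −610 kJ/mol.

−610 kJ/mol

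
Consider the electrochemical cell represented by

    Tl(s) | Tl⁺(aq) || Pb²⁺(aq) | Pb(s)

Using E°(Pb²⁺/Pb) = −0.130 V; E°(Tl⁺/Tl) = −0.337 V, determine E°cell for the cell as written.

+0.207 V

By convention the left-hand electrode in cell notation is the anode (oxidation) and the right-hand electrode is the cathode (reduction).
E°cell = E°(right) − E°(left) = −0.130 − (−0.337) = +0.207 V.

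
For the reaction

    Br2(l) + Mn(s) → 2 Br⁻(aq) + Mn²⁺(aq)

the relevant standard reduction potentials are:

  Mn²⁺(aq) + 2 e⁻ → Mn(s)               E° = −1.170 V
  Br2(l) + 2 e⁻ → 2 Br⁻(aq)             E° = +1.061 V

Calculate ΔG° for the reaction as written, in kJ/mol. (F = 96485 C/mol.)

−431 kJ/mol

In the reaction as written Br2(l) is reduced, so the Br₂/Br⁻ couple is the cathode and Mn²⁺/Mn is the anode.
E°cell = +1.061 − (−1.170) = +2.231 V; balancing electrons gives n = 2.
ΔG° = −nFE°cell = −(2)(96485)(+2.231) J/mol = −431 kJ/mol.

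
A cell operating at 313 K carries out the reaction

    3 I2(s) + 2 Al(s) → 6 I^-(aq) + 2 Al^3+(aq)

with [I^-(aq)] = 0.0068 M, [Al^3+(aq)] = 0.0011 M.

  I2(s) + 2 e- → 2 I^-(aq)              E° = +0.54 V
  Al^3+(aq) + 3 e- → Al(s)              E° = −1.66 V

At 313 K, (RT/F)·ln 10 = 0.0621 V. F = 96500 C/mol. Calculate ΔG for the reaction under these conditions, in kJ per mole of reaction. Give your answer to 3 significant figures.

With I₂/I⁻ reduced at the cathode, E°cell = +0.54 − (−1.66) = +2.20 V and n = 6.
Q = [I^-(aq)]^6·[Al^3+(aq)]^2 = 1.2×10^−19, so log Q = −18.922 and E = +2.20 − (0.0621/6)(−18.922) = +2.3958 V.
ΔG = −nFE = −(6)(96500)(+2.3958) J/mol = −1390 kJ/mol.

−1390 kJ/mol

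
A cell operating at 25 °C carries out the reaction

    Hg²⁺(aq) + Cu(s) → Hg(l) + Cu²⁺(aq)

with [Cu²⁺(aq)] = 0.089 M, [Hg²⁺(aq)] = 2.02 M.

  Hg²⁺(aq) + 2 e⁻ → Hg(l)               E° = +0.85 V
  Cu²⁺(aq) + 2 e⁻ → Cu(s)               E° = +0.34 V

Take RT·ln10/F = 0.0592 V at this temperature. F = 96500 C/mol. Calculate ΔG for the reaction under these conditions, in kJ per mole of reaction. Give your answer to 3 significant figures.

With Hg²⁺/Hg reduced at the cathode, E°cell = +0.85 − (+0.34) = +0.51 V and n = 2.
Q = [Cu²⁺(aq)] / [Hg²⁺(aq)] = 0.0441, so log Q = −1.356 and E = +0.51 − (0.0592/2)(−1.356) = +0.5501 V.
Finally ΔG = −nFE = −(2)(96500 C/mol)(+0.5501 V) = −106 kJ/mol.

−106 kJ/mol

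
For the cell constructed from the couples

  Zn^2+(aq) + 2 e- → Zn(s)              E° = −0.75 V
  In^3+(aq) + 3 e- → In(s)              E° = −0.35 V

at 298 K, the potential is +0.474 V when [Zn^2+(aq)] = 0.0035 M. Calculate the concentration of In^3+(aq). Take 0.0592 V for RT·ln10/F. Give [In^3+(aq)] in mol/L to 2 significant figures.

The In³⁺/In couple has the larger reduction potential, so it is the cathode: E°cell = −0.35 − (−0.75) = +0.40 V and n = 6.
From the Nernst equation, log Q = n(E° − E)/0.0592 = 6·(+0.40 − (+0.474))/0.0592 = −7.500.
Balancing electrons gives 2 In^3+(aq) + 3 Zn(s) → 2 In(s) + 3 Zn^2+(aq); thus Q = [Zn^2+(aq)]^3 / [In^3+(aq)]^2.
Isolating [In^3+(aq)] in Q = 10^{−7.500} yields log [In^3+(aq)] = 0.066, i.e. 1.2 M.

1.2 M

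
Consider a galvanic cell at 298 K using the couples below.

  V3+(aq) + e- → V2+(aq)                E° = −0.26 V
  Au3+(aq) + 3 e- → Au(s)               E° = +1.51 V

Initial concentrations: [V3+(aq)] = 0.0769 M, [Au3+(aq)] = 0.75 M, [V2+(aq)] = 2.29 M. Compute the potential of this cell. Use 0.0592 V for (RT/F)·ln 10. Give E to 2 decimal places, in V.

The Au³⁺/Au couple has the more positive E°, so it is the cathode; V³⁺/V²⁺ is the anode.
The standard potential is +1.51 − (−0.26) = +1.77 V and the balanced reaction transfers n = 3 electrons.
For the overall reaction Au3+(aq) + 3 V2+(aq) → Au(s) + 3 V3+(aq), Q = [V3+(aq)]^3 / ([Au3+(aq)]·[V2+(aq)]^3) = 5.05×10^−5, giving log Q = −4.297.
By the Nernst equation, E = +1.77 − (0.0592/3)·(−4.297) = +1.85 V.

+1.85 V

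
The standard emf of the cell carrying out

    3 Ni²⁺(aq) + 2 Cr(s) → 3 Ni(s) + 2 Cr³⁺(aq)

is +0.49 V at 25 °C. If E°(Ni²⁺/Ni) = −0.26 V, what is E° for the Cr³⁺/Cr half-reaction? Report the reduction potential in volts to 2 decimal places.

−0.75 V

In the reaction as written the Ni²⁺/Ni couple is reduced (cathode) and Cr³⁺/Cr is oxidized (anode), so E°cell = E°(Ni²⁺/Ni) − E°(Cr³⁺/Cr).
E°(Cr³⁺/Cr) = E°(cathode) − E°cell = −0.26 − (+0.49) = −0.75 V.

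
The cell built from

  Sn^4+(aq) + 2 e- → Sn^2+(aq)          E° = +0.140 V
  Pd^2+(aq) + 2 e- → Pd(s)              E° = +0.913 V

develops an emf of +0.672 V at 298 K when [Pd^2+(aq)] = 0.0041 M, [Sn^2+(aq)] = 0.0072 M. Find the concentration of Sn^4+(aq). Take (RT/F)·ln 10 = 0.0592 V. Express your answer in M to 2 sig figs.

With Pd²⁺/Pd at the cathode and Sn⁴⁺/Sn²⁺ at the anode, E°cell = +0.913 − (+0.140) = +0.773 V (n = 2).
Rearranging E = E° − (0.0592/n)·log Q gives log Q = 2(+0.773 − (+0.672))/0.0592 = 3.412.
The balanced reaction is Pd^2+(aq) + Sn^2+(aq) → Pd(s) + Sn^4+(aq), so Q = [Sn^4+(aq)] / ([Pd^2+(aq)]·[Sn^2+(aq)]).
Solving for the unknown gives log [Sn^4+(aq)] = −1.118, so [Sn^4+(aq)] ≈ 0.076 M.

0.076 M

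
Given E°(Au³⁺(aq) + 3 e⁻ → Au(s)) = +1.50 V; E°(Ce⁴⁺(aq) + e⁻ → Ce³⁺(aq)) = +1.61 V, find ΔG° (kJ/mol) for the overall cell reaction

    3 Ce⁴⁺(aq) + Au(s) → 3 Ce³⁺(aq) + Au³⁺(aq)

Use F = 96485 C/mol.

In the reaction as written Ce⁴⁺(aq) is reduced, so the Ce⁴⁺/Ce³⁺ couple is the cathode and Au³⁺/Au is the anode.
E°cell = +1.61 − (+1.50) = +0.11 V; balancing electrons gives n = 3.
ΔG° = −nFE°cell = −(3)(96485)(+0.11) J/mol = −31.8 kJ/mol.

−31.8 kJ/mol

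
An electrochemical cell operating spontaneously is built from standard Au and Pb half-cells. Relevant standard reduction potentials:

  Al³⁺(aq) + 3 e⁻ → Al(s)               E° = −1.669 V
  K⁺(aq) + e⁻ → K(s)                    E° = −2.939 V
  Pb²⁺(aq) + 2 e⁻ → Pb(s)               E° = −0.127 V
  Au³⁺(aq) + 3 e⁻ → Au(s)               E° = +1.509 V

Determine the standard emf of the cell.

Of the two couples in this cell, the one with the more positive reduction potential is reduced at the cathode: here that is Au³⁺/Au (+1.509 V); Pb²⁺/Pb (−0.127 V) is the anode.
E°cell = E°(cathode) − E°(anode) = +1.509 − (−0.127) = +1.636 V.

+1.636 V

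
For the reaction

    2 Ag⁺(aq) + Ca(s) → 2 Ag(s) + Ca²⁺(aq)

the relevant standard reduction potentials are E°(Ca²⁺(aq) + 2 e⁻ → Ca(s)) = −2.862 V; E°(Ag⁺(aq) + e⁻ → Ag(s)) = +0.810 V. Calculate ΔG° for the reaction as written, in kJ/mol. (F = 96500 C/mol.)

−709 kJ/mol

In the reaction as written Ag⁺(aq) is reduced, so the Ag⁺/Ag couple is the cathode and Ca²⁺/Ca is the anode.
E°cell = +0.810 − (−2.862) = +3.672 V; balancing electrons gives n = 2.
ΔG° = −nFE°cell = −(2)(96500)(+3.672) J/mol = −709 kJ/mol.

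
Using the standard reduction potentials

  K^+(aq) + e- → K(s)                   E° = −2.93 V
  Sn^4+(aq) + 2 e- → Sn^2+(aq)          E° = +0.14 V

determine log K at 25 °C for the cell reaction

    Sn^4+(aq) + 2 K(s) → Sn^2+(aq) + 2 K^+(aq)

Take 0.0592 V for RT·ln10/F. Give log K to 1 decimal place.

The Sn⁴⁺/Sn²⁺ couple is reduced (cathode); E°cell = +0.14 − (−2.93) = +3.07 V with n = 2.
At equilibrium E = 0, so log K = nE°cell / 0.0592 = (2)(+3.07) / 0.0592 = 103.7.

log K = 103.7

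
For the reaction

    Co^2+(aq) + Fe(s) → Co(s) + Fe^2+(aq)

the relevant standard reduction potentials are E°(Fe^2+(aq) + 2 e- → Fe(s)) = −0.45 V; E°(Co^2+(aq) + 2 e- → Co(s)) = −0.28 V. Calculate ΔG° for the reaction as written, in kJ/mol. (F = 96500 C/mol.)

−32.8 kJ/mol

In the reaction as written Co^2+(aq) is reduced, so the Co²⁺/Co couple is the cathode and Fe²⁺/Fe is the anode.
E°cell = −0.28 − (−0.45) = +0.17 V; balancing electrons gives n = 2.
ΔG° = −nFE°cell = −(2)(96500)(+0.17) J/mol = −32.8 kJ/mol.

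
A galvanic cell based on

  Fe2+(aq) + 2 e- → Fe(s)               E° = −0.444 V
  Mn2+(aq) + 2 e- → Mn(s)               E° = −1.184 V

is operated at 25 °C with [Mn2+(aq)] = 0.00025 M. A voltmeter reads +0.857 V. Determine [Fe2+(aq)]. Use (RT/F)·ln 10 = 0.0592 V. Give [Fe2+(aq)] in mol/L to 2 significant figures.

2.2 M

The Fe²⁺/Fe couple has the larger reduction potential, so it is the cathode: E°cell = −0.444 − (−1.184) = +0.740 V and n = 2.
Since E = E° − (0.0592/n)·log Q, log Q = n(E° − E)/0.0592 = −3.953.
The balanced reaction is Fe2+(aq) + Mn(s) → Fe(s) + Mn2+(aq), so Q = [Mn2+(aq)] / [Fe2+(aq)].
Substituting the known concentrations and solving, log [Fe2+(aq)] = 0.351 and [Fe2+(aq)] = 2.2 M.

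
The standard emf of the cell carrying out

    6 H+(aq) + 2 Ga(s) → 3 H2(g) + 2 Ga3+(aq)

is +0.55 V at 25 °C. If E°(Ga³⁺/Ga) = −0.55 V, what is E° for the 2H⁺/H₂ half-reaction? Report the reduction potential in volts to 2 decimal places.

In the reaction as written the 2H⁺/H₂ couple is reduced (cathode) and Ga³⁺/Ga is oxidized (anode), so E°cell = E°(2H⁺/H₂) − E°(Ga³⁺/Ga).
E°(2H⁺/H₂) = E°cell + E°(anode) = +0.55 + (−0.55) = +0.00 V.

+0.00 V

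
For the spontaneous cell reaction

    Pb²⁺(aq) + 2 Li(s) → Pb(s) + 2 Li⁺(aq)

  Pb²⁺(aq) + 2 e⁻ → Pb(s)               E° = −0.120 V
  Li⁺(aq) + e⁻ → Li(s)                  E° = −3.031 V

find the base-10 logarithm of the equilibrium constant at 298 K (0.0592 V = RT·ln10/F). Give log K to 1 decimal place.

log K = 98.3

The Pb²⁺/Pb couple is reduced (cathode); E°cell = −0.120 − (−3.031) = +2.911 V with n = 2.
At equilibrium E = 0, so log K = nE°cell / 0.0592 = (2)(+2.911) / 0.0592 = 98.3.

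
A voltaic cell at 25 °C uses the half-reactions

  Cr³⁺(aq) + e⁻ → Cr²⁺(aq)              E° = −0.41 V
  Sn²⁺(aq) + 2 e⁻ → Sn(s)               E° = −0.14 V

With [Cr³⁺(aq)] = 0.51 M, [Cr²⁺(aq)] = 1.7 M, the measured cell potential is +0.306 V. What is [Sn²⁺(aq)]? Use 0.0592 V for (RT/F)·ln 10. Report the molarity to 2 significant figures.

1.5 M

Sn²⁺/Sn is the cathode (higher E°); E°cell = −0.14 − (−0.41) = +0.27 V with n = 2.
Rearranging E = E° − (0.0592/n)·log Q gives log Q = 2(+0.27 − (+0.306))/0.0592 = −1.216.
For Sn²⁺(aq) + 2 Cr²⁺(aq) → Sn(s) + 2 Cr³⁺(aq), the reaction quotient is Q = [Cr³⁺(aq)]^2 / ([Sn²⁺(aq)]·[Cr²⁺(aq)]^2).
Substituting the known concentrations and solving, log [Sn²⁺(aq)] = 0.170 and [Sn²⁺(aq)] = 1.5 M.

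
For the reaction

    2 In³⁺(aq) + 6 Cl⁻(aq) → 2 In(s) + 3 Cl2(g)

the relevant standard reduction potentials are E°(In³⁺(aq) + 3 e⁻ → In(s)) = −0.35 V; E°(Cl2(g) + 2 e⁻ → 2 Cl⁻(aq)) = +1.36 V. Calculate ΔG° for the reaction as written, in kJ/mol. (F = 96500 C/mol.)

In the reaction as written In³⁺(aq) is reduced, so the In³⁺/In couple is the cathode and Cl₂/Cl⁻ is the anode.
E°cell = −0.35 − (+1.36) = −1.71 V; balancing electrons gives n = 6.
ΔG° = −nFE°cell = −(6)(96500)(−1.71) J/mol = +990 kJ/mol.

+990 kJ/mol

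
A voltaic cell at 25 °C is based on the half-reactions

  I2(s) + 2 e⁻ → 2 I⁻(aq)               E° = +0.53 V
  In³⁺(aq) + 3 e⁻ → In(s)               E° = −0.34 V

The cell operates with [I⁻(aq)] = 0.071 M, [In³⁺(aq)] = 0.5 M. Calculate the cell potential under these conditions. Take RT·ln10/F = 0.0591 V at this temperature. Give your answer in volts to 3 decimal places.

I₂/I⁻ is reduced (cathode, E° = +0.53 V) and In³⁺/In is oxidized (anode).
E°cell = E°cat − E°an = +0.53 − (−0.34) = +0.87 V; n = 6.
The balanced reaction is 3 I2(s) + 2 In(s) → 6 I⁻(aq) + 2 In³⁺(aq), so Q = [I⁻(aq)]^6·[In³⁺(aq)]^2 = 3.2×10^−8 and log Q = −7.495.
Applying E = E° − (RT ln10/nF)·log Q gives +0.87 − (0.0591/6)(−7.495) = +0.944 V.

+0.944 V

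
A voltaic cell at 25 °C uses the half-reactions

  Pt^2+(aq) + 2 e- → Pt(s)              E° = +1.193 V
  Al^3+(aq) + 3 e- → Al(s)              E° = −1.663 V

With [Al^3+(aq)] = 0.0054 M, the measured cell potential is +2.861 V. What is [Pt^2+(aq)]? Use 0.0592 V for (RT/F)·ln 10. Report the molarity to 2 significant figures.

0.045 M

Pt²⁺/Pt is the cathode (higher E°); E°cell = +1.193 − (−1.663) = +2.856 V with n = 6.
Since E = E° − (0.0592/n)·log Q, log Q = n(E° − E)/0.0592 = −0.507.
The balanced reaction is 3 Pt^2+(aq) + 2 Al(s) → 3 Pt(s) + 2 Al^3+(aq), so Q = [Al^3+(aq)]^2 / [Pt^2+(aq)]^3.
Solving for the unknown gives log [Pt^2+(aq)] = −1.343, so [Pt^2+(aq)] ≈ 0.045 M.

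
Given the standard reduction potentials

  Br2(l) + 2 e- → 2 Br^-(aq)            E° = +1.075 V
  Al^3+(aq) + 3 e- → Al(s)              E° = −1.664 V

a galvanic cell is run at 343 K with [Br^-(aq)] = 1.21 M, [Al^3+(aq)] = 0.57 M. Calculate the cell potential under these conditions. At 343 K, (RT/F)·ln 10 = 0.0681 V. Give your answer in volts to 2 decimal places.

Br₂/Br⁻ is reduced (cathode, E° = +1.075 V) and Al³⁺/Al is oxidized (anode).
The standard potential is +1.075 − (−1.664) = +2.739 V and the balanced reaction transfers n = 6 electrons.
For the overall reaction 3 Br2(l) + 2 Al(s) → 6 Br^-(aq) + 2 Al^3+(aq), Q = [Br^-(aq)]^6·[Al^3+(aq)]^2 = 1.02, giving log Q = 0.008.
By the Nernst equation, E = +2.739 − (0.0681/6)·(0.008) = +2.74 V.

+2.74 V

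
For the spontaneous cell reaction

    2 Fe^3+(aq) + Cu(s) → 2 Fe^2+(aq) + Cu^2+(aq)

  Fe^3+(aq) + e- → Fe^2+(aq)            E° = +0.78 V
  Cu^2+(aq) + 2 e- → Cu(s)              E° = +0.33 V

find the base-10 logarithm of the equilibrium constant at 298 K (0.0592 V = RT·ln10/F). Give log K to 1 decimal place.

log K = 15.2

The Fe³⁺/Fe²⁺ couple is reduced (cathode); E°cell = +0.78 − (+0.33) = +0.45 V with n = 2.
At equilibrium E = 0, so log K = nE°cell / 0.0592 = (2)(+0.45) / 0.0592 = 15.2.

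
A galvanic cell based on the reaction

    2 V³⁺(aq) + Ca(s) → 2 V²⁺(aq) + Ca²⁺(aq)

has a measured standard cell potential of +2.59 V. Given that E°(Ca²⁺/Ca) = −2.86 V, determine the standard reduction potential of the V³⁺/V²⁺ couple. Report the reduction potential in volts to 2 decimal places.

In the reaction as written the V³⁺/V²⁺ couple is reduced (cathode) and Ca²⁺/Ca is oxidized (anode), so E°cell = E°(V³⁺/V²⁺) − E°(Ca²⁺/Ca).
E°(V³⁺/V²⁺) = E°cell + E°(anode) = +2.59 + (−2.86) = −0.27 V.

−0.27 V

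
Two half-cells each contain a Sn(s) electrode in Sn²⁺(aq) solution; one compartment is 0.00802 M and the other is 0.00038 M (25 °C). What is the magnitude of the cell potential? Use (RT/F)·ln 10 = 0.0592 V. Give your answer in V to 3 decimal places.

For a concentration cell E°cell = 0, since both electrodes use the same couple.
The compartment with the higher Sn²⁺(aq) concentration (0.00802 M) acts as the cathode; ions are reduced there and produced at the dilute (0.00038 M) anode.
With n = 2, Ecell = −(0.0592/2)·log([dilute]/[conc]) = −(0.0592/2)·log(0.00038/0.00802) = +0.039 V.

0.039 V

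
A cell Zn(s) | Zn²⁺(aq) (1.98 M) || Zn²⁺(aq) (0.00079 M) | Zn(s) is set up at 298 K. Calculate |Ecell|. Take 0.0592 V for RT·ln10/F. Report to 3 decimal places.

0.101 V

For a concentration cell E°cell = 0, since both electrodes use the same couple.
The compartment with the higher Zn²⁺(aq) concentration (1.98 M) acts as the cathode; ions are reduced there and produced at the dilute (0.00079 M) anode.
With n = 2, Ecell = −(0.0592/2)·log([dilute]/[conc]) = −(0.0592/2)·log(0.00079/1.98) = +0.101 V.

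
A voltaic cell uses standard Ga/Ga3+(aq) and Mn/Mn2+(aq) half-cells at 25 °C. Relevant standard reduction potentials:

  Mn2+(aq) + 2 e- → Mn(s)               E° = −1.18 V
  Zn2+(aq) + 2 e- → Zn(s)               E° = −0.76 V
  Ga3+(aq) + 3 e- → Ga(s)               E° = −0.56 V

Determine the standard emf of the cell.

+0.62 V

The Ga³⁺/Ga couple has the higher E°, so Ga ion is reduced (cathode) and Mn is oxidized (anode).
E°cell = E°(cathode) − E°(anode) = −0.56 − (−1.18) = +0.62 V.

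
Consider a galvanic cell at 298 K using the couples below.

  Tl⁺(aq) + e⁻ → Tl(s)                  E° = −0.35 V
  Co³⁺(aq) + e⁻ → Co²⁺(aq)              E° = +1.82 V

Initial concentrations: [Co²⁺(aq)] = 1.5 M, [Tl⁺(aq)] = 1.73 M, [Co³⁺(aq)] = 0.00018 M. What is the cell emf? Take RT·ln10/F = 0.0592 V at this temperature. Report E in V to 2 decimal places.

+1.92 V

Since E°(Co³⁺/Co²⁺) > E°(Tl⁺/Tl), Co³⁺/Co²⁺ serves as the cathode.
E°cell = E°cat − E°an = +1.82 − (−0.35) = +2.17 V; n = 1.
The balanced reaction is Co³⁺(aq) + Tl(s) → Co²⁺(aq) + Tl⁺(aq), so Q = ([Co²⁺(aq)]·[Tl⁺(aq)]) / [Co³⁺(aq)] = 1.44×10^4 and log Q = 4.159.
E = E° − (0.0592/n)·log Q = +2.17 − (0.0592/1)(4.159) = +1.92 V.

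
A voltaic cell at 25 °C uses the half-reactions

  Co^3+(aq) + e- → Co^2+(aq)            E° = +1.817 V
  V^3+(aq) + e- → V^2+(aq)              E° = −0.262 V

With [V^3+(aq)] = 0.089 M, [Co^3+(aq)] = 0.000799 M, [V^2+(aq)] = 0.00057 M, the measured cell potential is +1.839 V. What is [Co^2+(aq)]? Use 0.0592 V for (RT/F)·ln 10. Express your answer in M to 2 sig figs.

Co³⁺/Co²⁺ is the cathode (higher E°); E°cell = +1.817 − (−0.262) = +2.079 V with n = 1.
Rearranging E = E° − (0.0592/n)·log Q gives log Q = 1(+2.079 − (+1.839))/0.0592 = 4.054.
Balancing electrons gives Co^3+(aq) + V^2+(aq) → Co^2+(aq) + V^3+(aq); thus Q = ([Co^2+(aq)]·[V^3+(aq)]) / ([Co^3+(aq)]·[V^2+(aq)]).
Isolating [Co^2+(aq)] in Q = 10^{4.054} yields log [Co^2+(aq)] = −1.237, i.e. 0.058 M.

0.058 M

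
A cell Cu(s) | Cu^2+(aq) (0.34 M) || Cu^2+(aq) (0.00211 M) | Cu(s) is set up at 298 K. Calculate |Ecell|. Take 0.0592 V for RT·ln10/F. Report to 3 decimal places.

For a concentration cell E°cell = 0, since both electrodes use the same couple.
The compartment with the higher Cu^2+(aq) concentration (0.34 M) acts as the cathode; ions are reduced there and produced at the dilute (0.00211 M) anode.
With n = 2, Ecell = −(0.0592/2)·log([dilute]/[conc]) = −(0.0592/2)·log(0.00211/0.34) = +0.065 V.

0.065 V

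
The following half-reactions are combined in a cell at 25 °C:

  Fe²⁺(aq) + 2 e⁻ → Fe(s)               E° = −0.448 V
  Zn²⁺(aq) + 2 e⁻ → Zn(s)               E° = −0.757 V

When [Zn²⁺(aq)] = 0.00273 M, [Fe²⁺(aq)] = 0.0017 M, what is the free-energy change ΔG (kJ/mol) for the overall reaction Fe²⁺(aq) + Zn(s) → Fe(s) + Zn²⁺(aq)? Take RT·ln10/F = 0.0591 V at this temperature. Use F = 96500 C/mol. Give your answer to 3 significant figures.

With Fe²⁺/Fe reduced at the cathode, E°cell = −0.448 − (−0.757) = +0.309 V and n = 2.
Here Q = [Zn²⁺(aq)] / [Fe²⁺(aq)] = 1.61 (log Q = 0.206), giving E = +0.309 − (0.0591/2)·(0.206) = +0.3029 V.
Then ΔG = −nFE = −2 × 96500 × +0.3029 J/mol = −58.5 kJ/mol.

−58.5 kJ/mol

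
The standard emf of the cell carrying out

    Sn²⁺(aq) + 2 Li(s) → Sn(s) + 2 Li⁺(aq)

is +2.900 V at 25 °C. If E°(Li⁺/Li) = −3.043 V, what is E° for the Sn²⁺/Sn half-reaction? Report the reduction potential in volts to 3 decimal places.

−0.143 V

In the reaction as written the Sn²⁺/Sn couple is reduced (cathode) and Li⁺/Li is oxidized (anode), so E°cell = E°(Sn²⁺/Sn) − E°(Li⁺/Li).
E°(Sn²⁺/Sn) = E°cell + E°(anode) = +2.900 + (−3.043) = −0.143 V.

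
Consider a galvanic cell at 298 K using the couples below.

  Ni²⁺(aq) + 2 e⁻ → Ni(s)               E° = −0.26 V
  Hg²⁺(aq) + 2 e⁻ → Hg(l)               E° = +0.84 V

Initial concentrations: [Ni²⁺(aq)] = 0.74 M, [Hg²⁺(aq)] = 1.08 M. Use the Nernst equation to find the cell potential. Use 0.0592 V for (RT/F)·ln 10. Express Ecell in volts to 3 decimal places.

+1.105 V

The Hg²⁺/Hg couple has the more positive E°, so it is the cathode; Ni²⁺/Ni is the anode.
The standard potential is +0.84 − (−0.26) = +1.10 V and the balanced reaction transfers n = 2 electrons.
Balancing gives Hg²⁺(aq) + Ni(s) → Hg(l) + Ni²⁺(aq); hence Q = [Ni²⁺(aq)] / [Hg²⁺(aq)] = 0.685 (log Q = −0.164).
E = E° − (0.0592/n)·log Q = +1.10 − (0.0592/2)(−0.164) = +1.105 V.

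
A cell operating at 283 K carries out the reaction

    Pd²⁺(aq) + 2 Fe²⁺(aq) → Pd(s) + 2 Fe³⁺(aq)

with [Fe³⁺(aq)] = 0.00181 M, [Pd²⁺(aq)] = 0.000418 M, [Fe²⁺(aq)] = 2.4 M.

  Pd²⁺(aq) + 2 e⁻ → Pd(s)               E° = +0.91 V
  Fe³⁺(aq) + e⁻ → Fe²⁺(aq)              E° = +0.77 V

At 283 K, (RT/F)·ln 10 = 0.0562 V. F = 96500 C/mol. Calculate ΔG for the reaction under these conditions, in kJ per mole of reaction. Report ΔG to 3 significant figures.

−42.6 kJ/mol

The standard cell potential is +0.91 − (+0.77) = +0.14 V, with n = 2 electrons in the balanced equation.
Q = [Fe³⁺(aq)]^2 / ([Pd²⁺(aq)]·[Fe²⁺(aq)]^2) = 0.00136, so log Q = −2.866 and E = +0.14 − (0.0562/2)(−2.866) = +0.2205 V.
ΔG = −nFE = −(2)(96500)(+0.2205) J/mol = −42.6 kJ/mol.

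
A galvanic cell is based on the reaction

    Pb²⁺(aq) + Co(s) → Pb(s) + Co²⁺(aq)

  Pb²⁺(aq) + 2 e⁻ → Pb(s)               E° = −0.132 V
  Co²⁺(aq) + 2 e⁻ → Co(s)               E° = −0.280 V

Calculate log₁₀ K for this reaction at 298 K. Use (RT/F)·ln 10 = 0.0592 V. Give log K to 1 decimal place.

log K = 5.0

The Pb²⁺/Pb couple is reduced (cathode); E°cell = −0.132 − (−0.280) = +0.148 V with n = 2.
At equilibrium E = 0, so log K = nE°cell / 0.0592 = (2)(+0.148) / 0.0592 = 5.0.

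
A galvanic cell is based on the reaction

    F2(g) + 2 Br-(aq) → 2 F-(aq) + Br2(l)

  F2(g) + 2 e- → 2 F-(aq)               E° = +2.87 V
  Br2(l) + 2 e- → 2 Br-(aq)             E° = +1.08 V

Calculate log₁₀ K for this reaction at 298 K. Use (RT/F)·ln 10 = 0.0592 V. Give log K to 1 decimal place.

log K = 60.5

The F₂/F⁻ couple is reduced (cathode); E°cell = +2.87 − (+1.08) = +1.79 V with n = 2.
At equilibrium E = 0, so log K = nE°cell / 0.0592 = (2)(+1.79) / 0.0592 = 60.5.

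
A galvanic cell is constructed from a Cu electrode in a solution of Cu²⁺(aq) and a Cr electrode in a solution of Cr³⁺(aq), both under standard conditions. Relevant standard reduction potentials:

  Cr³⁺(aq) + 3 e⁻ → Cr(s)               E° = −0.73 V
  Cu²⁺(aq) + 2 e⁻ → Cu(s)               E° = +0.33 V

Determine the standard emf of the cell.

The Cu²⁺/Cu couple has the higher E°, so Cu ion is reduced (cathode) and Cr is oxidized (anode).
E°cell = E°(cathode) − E°(anode) = +0.33 − (−0.73) = +1.06 V.

+1.06 V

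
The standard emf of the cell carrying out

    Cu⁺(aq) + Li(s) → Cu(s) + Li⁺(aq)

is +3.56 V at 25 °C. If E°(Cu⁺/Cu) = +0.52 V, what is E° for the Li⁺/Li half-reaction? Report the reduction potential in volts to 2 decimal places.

In the reaction as written the Cu⁺/Cu couple is reduced (cathode) and Li⁺/Li is oxidized (anode), so E°cell = E°(Cu⁺/Cu) − E°(Li⁺/Li).
E°(Li⁺/Li) = E°(cathode) − E°cell = +0.52 − (+3.56) = −3.04 V.

−3.04 V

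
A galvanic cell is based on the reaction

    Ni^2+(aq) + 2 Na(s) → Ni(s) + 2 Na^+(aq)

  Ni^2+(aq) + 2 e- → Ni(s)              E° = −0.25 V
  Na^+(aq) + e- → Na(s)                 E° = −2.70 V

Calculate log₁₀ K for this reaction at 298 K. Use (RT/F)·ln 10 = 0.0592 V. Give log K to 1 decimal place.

log K = 82.8

The Ni²⁺/Ni couple is reduced (cathode); E°cell = −0.25 − (−2.70) = +2.45 V with n = 2.
At equilibrium E = 0, so log K = nE°cell / 0.0592 = (2)(+2.45) / 0.0592 = 82.8.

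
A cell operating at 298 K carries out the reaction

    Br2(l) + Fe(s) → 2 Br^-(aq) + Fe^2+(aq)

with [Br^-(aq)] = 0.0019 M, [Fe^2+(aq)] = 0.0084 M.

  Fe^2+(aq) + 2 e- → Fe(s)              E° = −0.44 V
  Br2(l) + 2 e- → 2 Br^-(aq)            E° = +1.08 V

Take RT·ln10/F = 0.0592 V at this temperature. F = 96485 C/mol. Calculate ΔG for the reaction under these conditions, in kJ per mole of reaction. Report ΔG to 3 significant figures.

The standard cell potential is +1.08 − (−0.44) = +1.52 V, with n = 2 electrons in the balanced equation.
Here Q = [Br^-(aq)]^2·[Fe^2+(aq)] = 3.03×10^−8 (log Q = −7.518), giving E = +1.52 − (0.0592/2)·(−7.518) = +1.7425 V.
Finally ΔG = −nFE = −(2)(96485 C/mol)(+1.7425 V) = −336 kJ/mol.

−336 kJ/mol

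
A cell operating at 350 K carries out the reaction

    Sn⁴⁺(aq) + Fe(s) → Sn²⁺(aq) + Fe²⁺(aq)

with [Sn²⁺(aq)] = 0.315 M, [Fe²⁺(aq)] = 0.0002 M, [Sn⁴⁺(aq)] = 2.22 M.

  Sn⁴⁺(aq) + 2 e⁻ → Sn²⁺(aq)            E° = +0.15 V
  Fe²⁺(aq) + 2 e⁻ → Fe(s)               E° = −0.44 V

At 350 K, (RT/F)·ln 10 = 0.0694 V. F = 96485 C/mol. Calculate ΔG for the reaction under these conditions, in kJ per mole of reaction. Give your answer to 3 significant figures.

E°cell = +0.15 − (−0.44) = +0.59 V; the balanced reaction transfers n = 2 electrons.
Here Q = ([Sn²⁺(aq)]·[Fe²⁺(aq)]) / [Sn⁴⁺(aq)] = 2.84×10^−5 (log Q = −4.547), giving E = +0.59 − (0.0694/2)·(−4.547) = +0.7478 V.
ΔG = −nFE = −(2)(96485)(+0.7478) J/mol = −144 kJ/mol.

−144 kJ/mol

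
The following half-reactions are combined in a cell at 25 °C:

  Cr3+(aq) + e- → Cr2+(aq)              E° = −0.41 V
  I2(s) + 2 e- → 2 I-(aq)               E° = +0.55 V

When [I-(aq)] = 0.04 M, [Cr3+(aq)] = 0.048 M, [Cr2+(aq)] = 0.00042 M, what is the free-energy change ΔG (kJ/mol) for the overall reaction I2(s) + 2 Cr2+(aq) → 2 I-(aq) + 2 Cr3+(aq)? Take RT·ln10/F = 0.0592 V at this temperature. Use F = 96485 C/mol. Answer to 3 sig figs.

The standard cell potential is +0.55 − (−0.41) = +0.96 V, with n = 2 electrons in the balanced equation.
Here Q = ([I-(aq)]^2·[Cr3+(aq)]^2) / [Cr2+(aq)]^2 = 20.9 (log Q = 1.320), giving E = +0.96 − (0.0592/2)·(1.320) = +0.9209 V.
Then ΔG = −nFE = −2 × 96485 × +0.9209 J/mol = −178 kJ/mol.

−178 kJ/mol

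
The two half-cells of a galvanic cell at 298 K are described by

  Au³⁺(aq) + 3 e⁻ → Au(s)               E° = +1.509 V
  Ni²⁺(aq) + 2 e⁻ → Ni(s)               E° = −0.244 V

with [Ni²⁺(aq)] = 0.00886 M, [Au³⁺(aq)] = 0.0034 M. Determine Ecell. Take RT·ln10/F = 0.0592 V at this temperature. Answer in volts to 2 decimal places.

+1.77 V

Since E°(Au³⁺/Au) > E°(Ni²⁺/Ni), Au³⁺/Au serves as the cathode.
E°cell = E°cat − E°an = +1.509 − (−0.244) = +1.753 V; n = 6.
For the overall reaction 2 Au³⁺(aq) + 3 Ni(s) → 2 Au(s) + 3 Ni²⁺(aq), Q = [Ni²⁺(aq)]^3 / [Au³⁺(aq)]^2 = 0.0602, giving log Q = −1.221.
Applying E = E° − (RT ln10/nF)·log Q gives +1.753 − (0.0592/6)(−1.221) = +1.77 V.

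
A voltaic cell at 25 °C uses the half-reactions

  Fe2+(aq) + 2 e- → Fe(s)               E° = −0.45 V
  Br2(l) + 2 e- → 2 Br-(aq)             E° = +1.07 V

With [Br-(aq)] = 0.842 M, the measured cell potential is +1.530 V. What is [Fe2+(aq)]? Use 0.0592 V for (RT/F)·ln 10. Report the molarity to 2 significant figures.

0.65 M

With Br₂/Br⁻ at the cathode and Fe²⁺/Fe at the anode, E°cell = +1.07 − (−0.45) = +1.52 V (n = 2).
From the Nernst equation, log Q = n(E° − E)/0.0592 = 2·(+1.52 − (+1.530))/0.0592 = −0.338.
The balanced reaction is Br2(l) + Fe(s) → 2 Br-(aq) + Fe2+(aq), so Q = [Br-(aq)]^2·[Fe2+(aq)].
Isolating [Fe2+(aq)] in Q = 10^{−0.338} yields log [Fe2+(aq)] = −0.189, i.e. 0.65 M.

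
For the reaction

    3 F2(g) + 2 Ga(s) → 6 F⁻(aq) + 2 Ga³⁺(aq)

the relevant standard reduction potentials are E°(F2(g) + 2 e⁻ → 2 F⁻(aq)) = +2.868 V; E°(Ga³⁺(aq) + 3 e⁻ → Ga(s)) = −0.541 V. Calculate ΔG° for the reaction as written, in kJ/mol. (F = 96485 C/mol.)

−1974 kJ/mol

In the reaction as written F2(g) is reduced, so the F₂/F⁻ couple is the cathode and Ga³⁺/Ga is the anode.
E°cell = +2.868 − (−0.541) = +3.409 V; balancing electrons gives n = 6.
ΔG° = −nFE°cell = −(6)(96485)(+3.409) J/mol = −1974 kJ/mol.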